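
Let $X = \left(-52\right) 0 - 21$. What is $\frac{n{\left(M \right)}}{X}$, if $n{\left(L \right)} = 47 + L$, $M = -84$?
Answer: $\frac{37}{21} \approx 1.7619$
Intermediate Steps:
$X = -21$ ($X = 0 - 21 = -21$)
$\frac{n{\left(M \right)}}{X} = \frac{47 - 84}{-21} = \left(-37\right) \left(- \frac{1}{21}\right) = \frac{37}{21}$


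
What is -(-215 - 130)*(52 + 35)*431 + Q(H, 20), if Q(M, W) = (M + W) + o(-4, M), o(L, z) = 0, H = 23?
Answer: 12936508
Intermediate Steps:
Q(M, W) = M + W (Q(M, W) = (M + W) + 0 = M + W)
-(-215 - 130)*(52 + 35)*431 + Q(H, 20) = -(-215 - 130)*(52 + 35)*431 + (23 + 20) = -(-345)*87*431 + 43 = -1*(-30015)*431 + 43 = 30015*431 + 43 = 12936465 + 43 = 12936508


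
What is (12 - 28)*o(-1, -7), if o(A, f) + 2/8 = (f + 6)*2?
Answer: 36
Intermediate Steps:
o(A, f) = 47/4 + 2*f (o(A, f) = -¼ + (f + 6)*2 = -¼ + (6 + f)*2 = -¼ + (12 + 2*f) = 47/4 + 2*f)
(12 - 28)*o(-1, -7) = (12 - 28)*(47/4 + 2*(-7)) = -16*(47/4 - 14) = -16*(-9/4) = 36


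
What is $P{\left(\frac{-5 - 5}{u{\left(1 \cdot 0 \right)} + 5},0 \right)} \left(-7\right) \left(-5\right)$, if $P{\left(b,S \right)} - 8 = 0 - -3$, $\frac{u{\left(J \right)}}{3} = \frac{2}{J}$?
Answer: $385$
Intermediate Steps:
$u{\left(J \right)} = \frac{6}{J}$ ($u{\left(J \right)} = 3 \frac{2}{J} = \frac{6}{J}$)
$P{\left(b,S \right)} = 11$ ($P{\left(b,S \right)} = 8 + \left(0 - -3\right) = 8 + \left(0 + 3\right) = 8 + 3 = 11$)
$P{\left(\frac{-5 - 5}{u{\left(1 \cdot 0 \right)} + 5},0 \right)} \left(-7\right) \left(-5\right) = 11 \left(-7\right) \left(-5\right) = \left(-77\right) \left(-5\right) = 385$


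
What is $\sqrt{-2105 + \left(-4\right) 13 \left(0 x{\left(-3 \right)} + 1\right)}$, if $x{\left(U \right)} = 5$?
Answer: $i \sqrt{2157} \approx 46.444 i$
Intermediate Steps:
$\sqrt{-2105 + \left(-4\right) 13 \left(0 x{\left(-3 \right)} + 1\right)} = \sqrt{-2105 + \left(-4\right) 13 \left(0 \cdot 5 + 1\right)} = \sqrt{-2105 - 52 \left(0 + 1\right)} = \sqrt{-2105 - 52} = \sqrt{-2157} = i \sqrt{2157}$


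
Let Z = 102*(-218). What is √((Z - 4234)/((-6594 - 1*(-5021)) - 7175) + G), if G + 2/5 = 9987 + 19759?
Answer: √19518073410/810 ≈ 172.48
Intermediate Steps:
Z = -22236
G = 148728/5 (G = -⅖ + (9987 + 19759) = -⅖ + 29746 = 148728/5 ≈ 29746.)
√((Z - 4234)/((-6594 - 1*(-5021)) - 7175) + G) = √((-22236 - 4234)/((-6594 - 1*(-5021)) - 7175) + 148728/5) = √(-26470/((-6594 + 5021) - 7175) + 148728/5) = √(-26470/(-1573 - 7175) + 148728/5) = √(-26470/(-8748) + 148728/5) = √(-26470*(-1/8748) + 148728/5) = √(13235/4374 + 148728/5) = √(650602447/21870) = √19518073410/810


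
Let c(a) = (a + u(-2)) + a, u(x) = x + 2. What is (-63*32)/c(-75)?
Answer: 336/25 ≈ 13.440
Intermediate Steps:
u(x) = 2 + x
c(a) = 2*a (c(a) = (a + (2 - 2)) + a = (a + 0) + a = a + a = 2*a)
(-63*32)/c(-75) = (-63*32)/((2*(-75))) = -2016/(-150) = -2016*(-1/150) = 336/25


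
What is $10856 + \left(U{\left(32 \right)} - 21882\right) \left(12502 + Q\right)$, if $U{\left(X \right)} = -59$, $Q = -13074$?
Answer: $12561108$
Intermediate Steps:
$10856 + \left(U{\left(32 \right)} - 21882\right) \left(12502 + Q\right) = 10856 + \left(-59 - 21882\right) \left(12502 - 13074\right) = 10856 - -12550252 = 10856 + 12550252 = 12561108$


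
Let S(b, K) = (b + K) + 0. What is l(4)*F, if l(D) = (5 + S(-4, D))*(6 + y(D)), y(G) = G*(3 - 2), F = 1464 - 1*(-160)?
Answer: 81200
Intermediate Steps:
F = 1624 (F = 1464 + 160 = 1624)
y(G) = G (y(G) = G*1 = G)
S(b, K) = K + b (S(b, K) = (K + b) + 0 = K + b)
l(D) = (1 + D)*(6 + D) (l(D) = (5 + (D - 4))*(6 + D) = (5 + (-4 + D))*(6 + D) = (1 + D)*(6 + D))
l(4)*F = (6 + 4**2 + 7*4)*1624 = (6 + 16 + 28)*1624 = 50*1624 = 81200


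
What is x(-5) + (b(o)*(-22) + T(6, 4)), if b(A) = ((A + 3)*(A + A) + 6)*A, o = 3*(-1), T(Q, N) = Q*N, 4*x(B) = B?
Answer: 1675/4 ≈ 418.75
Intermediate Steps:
x(B) = B/4
T(Q, N) = N*Q
o = -3
b(A) = A*(6 + 2*A*(3 + A)) (b(A) = ((3 + A)*(2*A) + 6)*A = (2*A*(3 + A) + 6)*A = (6 + 2*A*(3 + A))*A = A*(6 + 2*A*(3 + A)))
x(-5) + (b(o)*(-22) + T(6, 4)) = (¼)*(-5) + ((2*(-3)*(3 + (-3)² + 3*(-3)))*(-22) + 4*6) = -5/4 + ((2*(-3)*(3 + 9 - 9))*(-22) + 24) = -5/4 + ((2*(-3)*3)*(-22) + 24) = -5/4 + (-18*(-22) + 24) = -5/4 + (396 + 24) = -5/4 + 420 = 1675/4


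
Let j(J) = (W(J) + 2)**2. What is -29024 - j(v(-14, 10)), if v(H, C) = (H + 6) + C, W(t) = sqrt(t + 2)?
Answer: -29040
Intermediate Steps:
W(t) = sqrt(2 + t)
v(H, C) = 6 + C + H (v(H, C) = (6 + H) + C = 6 + C + H)
j(J) = (2 + sqrt(2 + J))**2 (j(J) = (sqrt(2 + J) + 2)**2 = (2 + sqrt(2 + J))**2)
-29024 - j(v(-14, 10)) = -29024 - (2 + sqrt(2 + (6 + 10 - 14)))**2 = -29024 - (2 + sqrt(2 + 2))**2 = -29024 - (2 + sqrt(4))**2 = -29024 - (2 + 2)**2 = -29024 - 1*4**2 = -29024 - 1*16 = -29024 - 16 = -29040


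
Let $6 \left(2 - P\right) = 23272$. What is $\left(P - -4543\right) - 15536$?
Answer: $- \frac{44609}{3} \approx -14870.0$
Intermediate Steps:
$P = - \frac{11630}{3}$ ($P = 2 - \frac{11636}{3} = - \frac{11630}{3} \approx -3876.7$)
$\left(P - -4543\right) - 15536 = \left(- \frac{11630}{3} - -4543\right) - 15536 = \left(- \frac{11630}{3} + 4543\right) - 15536 = \frac{1999}{3} - 15536 = - \frac{44609}{3}$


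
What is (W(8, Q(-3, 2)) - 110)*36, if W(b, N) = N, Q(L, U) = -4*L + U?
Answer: -3456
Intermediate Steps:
Q(L, U) = U - 4*L
(W(8, Q(-3, 2)) - 110)*36 = ((2 - 4*(-3)) - 110)*36 = ((2 + 12) - 110)*36 = (14 - 110)*36 = -96*36 = -3456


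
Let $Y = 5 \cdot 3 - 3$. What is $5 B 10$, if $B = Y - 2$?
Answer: $500$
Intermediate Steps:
$Y = 12$ ($Y = 15 - 3 = 12$)
$B = 10$ ($B = 12 - 2 = 10$)
$5 B 10 = 5 \cdot 10 \cdot 10 = 50 \cdot 10 = 500$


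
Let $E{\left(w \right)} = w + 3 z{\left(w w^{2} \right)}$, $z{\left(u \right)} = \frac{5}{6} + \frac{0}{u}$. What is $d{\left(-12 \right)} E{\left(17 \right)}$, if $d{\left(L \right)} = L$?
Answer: $-234$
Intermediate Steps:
$z{\left(u \right)} = \frac{5}{6}$ ($z{\left(u \right)} = 5 \cdot \frac{1}{6} + 0 = \frac{5}{6} + 0 = \frac{5}{6}$)
$E{\left(w \right)} = \frac{5}{2} + w$ ($E{\left(w \right)} = w + 3 \cdot \frac{5}{6} = w + \frac{5}{2} = \frac{5}{2} + w$)
$d{\left(-12 \right)} E{\left(17 \right)} = - 12 \left(\frac{5}{2} + 17\right) = \left(-12\right) \frac{39}{2} = -234$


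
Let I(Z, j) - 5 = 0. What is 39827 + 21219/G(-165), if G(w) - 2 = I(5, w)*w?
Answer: 32756402/823 ≈ 39801.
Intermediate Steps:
I(Z, j) = 5 (I(Z, j) = 5 + 0 = 5)
G(w) = 2 + 5*w
39827 + 21219/G(-165) = 39827 + 21219/(2 + 5*(-165)) = 39827 + 21219/(2 - 825) = 39827 + 21219/(-823) = 39827 + 21219*(-1/823) = 39827 - 21219/823 = 32756402/823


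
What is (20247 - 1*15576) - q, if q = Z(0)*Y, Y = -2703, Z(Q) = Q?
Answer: 4671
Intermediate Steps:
q = 0 (q = 0*(-2703) = 0)
(20247 - 1*15576) - q = (20247 - 1*15576) - 1*0 = (20247 - 15576) + 0 = 4671 + 0 = 4671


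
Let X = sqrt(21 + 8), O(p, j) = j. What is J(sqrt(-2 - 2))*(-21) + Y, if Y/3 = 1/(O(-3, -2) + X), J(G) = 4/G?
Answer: 6/25 + 42*I + 3*sqrt(29)/25 ≈ 0.88622 + 42.0*I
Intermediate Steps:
X = sqrt(29) ≈ 5.3852
Y = 3/(-2 + sqrt(29)) ≈ 0.88622
J(sqrt(-2 - 2))*(-21) + Y = (4/(sqrt(-2 - 2)))*(-21) + (6/25 + 3*sqrt(29)/25) = (4/(sqrt(-4)))*(-21) + (6/25 + 3*sqrt(29)/25) = (4/((2*I)))*(-21) + (6/25 + 3*sqrt(29)/25) = (4*(-I/2))*(-21) + (6/25 + 3*sqrt(29)/25) = -2*I*(-21) + (6/25 + 3*sqrt(29)/25) = 42*I + (6/25 + 3*sqrt(29)/25) = 6/25 + 42*I + 3*sqrt(29)/25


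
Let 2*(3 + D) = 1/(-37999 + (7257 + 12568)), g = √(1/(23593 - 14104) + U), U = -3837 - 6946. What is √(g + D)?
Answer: √(-9913446535159635 + 348240264996*I*√970913398254)/57484362 ≈ 7.1023 + 7.3104*I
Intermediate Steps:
U = -10783
g = I*√970913398254/9489 (g = √(1/(23593 - 14104) - 10783) = √(1/9489 - 10783) = √(-102319886/9489) = I*√970913398254/9489 ≈ 103.84*I)
D = -109045/36348 (D = -3 + 1/(2*(-37999 + (7257 + 12568))) = -3 + 1/(2*(-37999 + 19825)) = -3 + (½)/(-18174) = -3 + (½)*(-1/18174) = -3 - 1/36348 = -109045/36348 ≈ -3.0000)
√(g + D) = √(I*√970913398254/9489 - 109045/36348) = √(-109045/36348 + I*√970913398254/9489)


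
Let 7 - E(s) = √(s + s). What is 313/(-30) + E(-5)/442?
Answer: -34534/3315 - I*√10/442 ≈ -10.417 - 0.0071545*I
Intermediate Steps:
E(s) = 7 - √2*√s (E(s) = 7 - √(s + s) = 7 - √(2*s) = 7 - √2*√s)
313/(-30) + E(-5)/442 = 313/(-30) + (7 - √2*√(-5))/442 = 313*(-1/30) + (7 - √2*I*√5)*(1/442) = -313/30 + (7 - I*√10)*(1/442) = -313/30 + (7/442 - I*√10/442) = -34534/3315 - I*√10/442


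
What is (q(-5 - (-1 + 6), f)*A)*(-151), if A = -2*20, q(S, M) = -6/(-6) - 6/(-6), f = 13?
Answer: 12080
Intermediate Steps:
q(S, M) = 2 (q(S, M) = -6*(-1/6) - 6*(-1/6) = 1 + 1 = 2)
A = -40
(q(-5 - (-1 + 6), f)*A)*(-151) = (2*(-40))*(-151) = -80*(-151) = 12080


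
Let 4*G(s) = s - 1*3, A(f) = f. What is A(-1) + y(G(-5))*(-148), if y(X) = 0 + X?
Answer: 295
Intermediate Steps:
G(s) = -¾ + s/4 (G(s) = (s - 1*3)/4 = (s - 3)/4 = (-3 + s)/4 = -¾ + s/4)
y(X) = X
A(-1) + y(G(-5))*(-148) = -1 + (-¾ + (¼)*(-5))*(-148) = -1 + (-¾ - 5/4)*(-148) = -1 - 2*(-148) = -1 + 296 = 295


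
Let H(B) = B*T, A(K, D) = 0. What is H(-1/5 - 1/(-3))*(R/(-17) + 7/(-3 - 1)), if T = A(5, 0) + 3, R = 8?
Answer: -151/170 ≈ -0.88824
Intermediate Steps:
T = 3 (T = 0 + 3 = 3)
H(B) = 3*B (H(B) = B*3 = 3*B)
H(-1/5 - 1/(-3))*(R/(-17) + 7/(-3 - 1)) = (3*(-1/5 - 1/(-3)))*(8/(-17) + 7/(-3 - 1)) = (3*(-1*⅕ - 1*(-⅓)))*(8*(-1/17) + 7/(-4)) = (3*(-⅕ + ⅓))*(-8/17 + 7*(-¼)) = (3*(2/15))*(-8/17 - 7/4) = (⅖)*(-151/68) = -151/170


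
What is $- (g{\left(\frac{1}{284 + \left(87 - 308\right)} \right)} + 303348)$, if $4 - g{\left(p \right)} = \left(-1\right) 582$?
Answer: $-303934$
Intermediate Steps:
$g{\left(p \right)} = 586$ ($g{\left(p \right)} = 4 - \left(-1\right) 582 = 4 - -582 = 4 + 582 = 586$)
$- (g{\left(\frac{1}{284 + \left(87 - 308\right)} \right)} + 303348) = - (586 + 303348) = \left(-1\right) 303934 = -303934$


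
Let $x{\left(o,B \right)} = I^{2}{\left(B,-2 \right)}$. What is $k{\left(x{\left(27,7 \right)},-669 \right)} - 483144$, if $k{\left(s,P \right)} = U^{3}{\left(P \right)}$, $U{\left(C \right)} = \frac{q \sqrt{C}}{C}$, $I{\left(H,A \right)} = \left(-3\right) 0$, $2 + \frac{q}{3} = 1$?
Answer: $-483144 - \frac{3 i \sqrt{669}}{49729} \approx -4.8314 \cdot 10^{5} - 0.0015604 i$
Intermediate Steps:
$q = -3$ ($q = -6 + 3 \cdot 1 = -6 + 3 = -3$)
$I{\left(H,A \right)} = 0$
$x{\left(o,B \right)} = 0$ ($x{\left(o,B \right)} = 0^{2} = 0$)
$U{\left(C \right)} = - \frac{3}{\sqrt{C}}$ ($U{\left(C \right)} = \frac{\left(-3\right) \sqrt{C}}{C} = - \frac{3}{\sqrt{C}}$)
$k{\left(s,P \right)} = - \frac{27}{P^{\frac{3}{2}}}$ ($k{\left(s,P \right)} = \left(- \frac{3}{\sqrt{P}}\right)^{3} = - \frac{27}{P^{\frac{3}{2}}}$)
$k{\left(x{\left(27,7 \right)},-669 \right)} - 483144 = - \frac{27}{\left(-669\right) i \sqrt{669}} - 483144 = - 27 \frac{i \sqrt{669}}{447561} - 483144 = - \frac{3 i \sqrt{669}}{49729} - 483144 = -483144 - \frac{3 i \sqrt{669}}{49729}$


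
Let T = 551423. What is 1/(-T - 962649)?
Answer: -1/1514072 ≈ -6.6047e-7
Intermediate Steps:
1/(-T - 962649) = 1/(-1*551423 - 962649) = 1/(-551423 - 962649) = 1/(-1514072) = -1/1514072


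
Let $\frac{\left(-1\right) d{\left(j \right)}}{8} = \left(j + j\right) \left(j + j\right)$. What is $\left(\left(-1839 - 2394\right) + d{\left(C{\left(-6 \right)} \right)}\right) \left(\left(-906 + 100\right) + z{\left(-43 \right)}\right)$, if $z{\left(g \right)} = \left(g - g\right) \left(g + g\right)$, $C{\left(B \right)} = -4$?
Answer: $3824470$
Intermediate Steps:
$d{\left(j \right)} = - 32 j^{2}$ ($d{\left(j \right)} = - 8 \left(j + j\right) \left(j + j\right) = - 8 \cdot 2 j 2 j = - 8 \cdot 4 j^{2} = - 32 j^{2}$)
$z{\left(g \right)} = 0$ ($z{\left(g \right)} = 0 \cdot 2 g = 0$)
$\left(\left(-1839 - 2394\right) + d{\left(C{\left(-6 \right)} \right)}\right) \left(\left(-906 + 100\right) + z{\left(-43 \right)}\right) = \left(\left(-1839 - 2394\right) - 32 \left(-4\right)^{2}\right) \left(\left(-906 + 100\right) + 0\right) = \left(-4233 - 512\right) \left(-806 + 0\right) = \left(-4233 - 512\right) \left(-806\right) = \left(-4745\right) \left(-806\right) = 3824470$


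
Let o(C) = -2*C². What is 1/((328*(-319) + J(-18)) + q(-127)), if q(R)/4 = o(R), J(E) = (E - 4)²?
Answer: -1/233180 ≈ -4.2885e-6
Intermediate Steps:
J(E) = (-4 + E)²
q(R) = -8*R² (q(R) = 4*(-2*R²) = -8*R²)
1/((328*(-319) + J(-18)) + q(-127)) = 1/((328*(-319) + (-4 - 18)²) - 8*(-127)²) = 1/((-104632 + (-22)²) - 8*16129) = 1/((-104632 + 484) - 129032) = 1/(-104148 - 129032) = 1/(-233180) = -1/233180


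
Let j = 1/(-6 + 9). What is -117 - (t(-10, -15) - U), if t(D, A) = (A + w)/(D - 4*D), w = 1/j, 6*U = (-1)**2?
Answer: -3493/30 ≈ -116.43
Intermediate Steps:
j = 1/3 ≈ 0.33333
U = 1/6 (U = (1/6)*(-1)**2 = (1/6)*1 = 1/6 ≈ 0.16667)
w = 3 (w = 1/(1/3) = 3)
t(D, A) = -(3 + A)/(3*D) (t(D, A) = (A + 3)/(D - 4*D) = (3 + A)/((-3*D)) = (3 + A)*(-1/(3*D)) = -(3 + A)/(3*D))
-117 - (t(-10, -15) - U) = -117 - ((1/3)*(-3 - 1*(-15))/(-10) - 1*1/6) = -117 - ((1/3)*(-1/10)*(-3 + 15) - 1/6) = -117 - ((1/3)*(-1/10)*12 - 1/6) = -117 - (-2/5 - 1/6) = -117 - 1*(-17/30) = -117 + 17/30 = -3493/30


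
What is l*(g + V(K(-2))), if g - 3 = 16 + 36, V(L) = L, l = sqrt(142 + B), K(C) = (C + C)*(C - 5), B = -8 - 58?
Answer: 166*sqrt(19) ≈ 723.58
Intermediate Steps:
B = -66
K(C) = 2*C*(-5 + C) (K(C) = (2*C)*(-5 + C) = 2*C*(-5 + C))
l = 2*sqrt(19) (l = sqrt(142 - 66) = sqrt(76) = 2*sqrt(19) ≈ 8.7178)
g = 55 (g = 3 + (16 + 36) = 3 + 52 = 55)
l*(g + V(K(-2))) = (2*sqrt(19))*(55 + 2*(-2)*(-5 - 2)) = (2*sqrt(19))*(55 + 2*(-2)*(-7)) = (2*sqrt(19))*(55 + 28) = (2*sqrt(19))*83 = 166*sqrt(19)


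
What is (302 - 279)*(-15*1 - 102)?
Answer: -2691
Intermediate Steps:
(302 - 279)*(-15*1 - 102) = 23*(-15 - 102) = 23*(-117) = -2691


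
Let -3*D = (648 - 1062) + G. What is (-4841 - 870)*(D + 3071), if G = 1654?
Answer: -45533803/3 ≈ -1.5178e+7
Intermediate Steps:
D = -1240/3 (D = -((648 - 1062) + 1654)/3 = -(-414 + 1654)/3 = -⅓*1240 = -1240/3 ≈ -413.33)
(-4841 - 870)*(D + 3071) = (-4841 - 870)*(-1240/3 + 3071) = -5711*7973/3 = -45533803/3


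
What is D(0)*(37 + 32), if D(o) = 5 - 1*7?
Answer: -138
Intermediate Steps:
D(o) = -2 (D(o) = 5 - 7 = -2)
D(0)*(37 + 32) = -2*(37 + 32) = -2*69 = -138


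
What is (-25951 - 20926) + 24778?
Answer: -22099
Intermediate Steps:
(-25951 - 20926) + 24778 = -46877 + 24778 = -22099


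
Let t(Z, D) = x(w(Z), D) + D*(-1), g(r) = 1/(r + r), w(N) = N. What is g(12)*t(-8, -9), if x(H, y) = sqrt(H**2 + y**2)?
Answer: 3/8 + sqrt(145)/24 ≈ 0.87673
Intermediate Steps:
g(r) = 1/(2*r)
t(Z, D) = sqrt(D**2 + Z**2) - D (t(Z, D) = sqrt(Z**2 + D**2) + D*(-1) = sqrt(D**2 + Z**2) - D)
g(12)*t(-8, -9) = ((1/2)/12)*(sqrt((-9)**2 + (-8)**2) - 1*(-9)) = ((1/2)*(1/12))*(sqrt(81 + 64) + 9) = (sqrt(145) + 9)/24 = (9 + sqrt(145))/24 = 3/8 + sqrt(145)/24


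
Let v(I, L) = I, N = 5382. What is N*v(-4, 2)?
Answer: -21528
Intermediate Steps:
N*v(-4, 2) = 5382*(-4) = -21528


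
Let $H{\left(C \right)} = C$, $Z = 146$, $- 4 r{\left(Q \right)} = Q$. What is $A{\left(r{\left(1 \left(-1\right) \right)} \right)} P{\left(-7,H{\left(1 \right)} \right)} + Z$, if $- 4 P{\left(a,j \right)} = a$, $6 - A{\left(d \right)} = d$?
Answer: $\frac{2497}{16} \approx 156.06$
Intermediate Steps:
$r{\left(Q \right)} = - \frac{Q}{4}$
$A{\left(d \right)} = 6 - d$
$P{\left(a,j \right)} = - \frac{a}{4}$
$A{\left(r{\left(1 \left(-1\right) \right)} \right)} P{\left(-7,H{\left(1 \right)} \right)} + Z = \left(6 - - \frac{1 \left(-1\right)}{4}\right) \left(\left(- \frac{1}{4}\right) \left(-7\right)\right) + 146 = \left(6 - \left(- \frac{1}{4}\right) \left(-1\right)\right) \frac{7}{4} + 146 = \left(6 - \frac{1}{4}\right) \frac{7}{4} + 146 = \frac{23}{4} \cdot \frac{7}{4} + 146 = \frac{161}{16} + 146 = \frac{2497}{16}$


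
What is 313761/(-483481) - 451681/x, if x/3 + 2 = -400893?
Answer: -158976466724/581475346485 ≈ -0.27340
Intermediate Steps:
x = -1202685 (x = -6 + 3*(-400893) = -6 - 1202679 = -1202685)
313761/(-483481) - 451681/x = 313761/(-483481) - 451681/(-1202685) = 313761*(-1/483481) - 451681*(-1/1202685) = -313761/483481 + 451681/1202685 = -158976466724/581475346485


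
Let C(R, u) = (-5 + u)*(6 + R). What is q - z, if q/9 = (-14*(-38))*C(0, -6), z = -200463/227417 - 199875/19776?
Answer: -473721504977191/1499132864 ≈ -3.1600e+5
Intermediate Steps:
z = -16473109721/1499132864 (z = -200463*1/227417 - 199875*1/19776 = -200463/227417 - 66625/6592 = -16473109721/1499132864 ≈ -10.988)
q = -316008 (q = 9*((-14*(-38))*(-30 - 5*0 + 6*(-6) + 0*(-6))) = 9*(532*(-30 + 0 - 36 + 0)) = 9*(532*(-66)) = 9*(-35112) = -316008)
q - z = -316008 - 1*(-16473109721/1499132864) = -316008 + 16473109721/1499132864 = -473721504977191/1499132864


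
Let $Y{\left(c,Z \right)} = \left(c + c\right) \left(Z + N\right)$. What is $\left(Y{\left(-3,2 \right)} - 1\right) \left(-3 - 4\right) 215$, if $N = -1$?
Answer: $10535$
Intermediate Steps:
$Y{\left(c,Z \right)} = 2 c \left(-1 + Z\right)$ ($Y{\left(c,Z \right)} = \left(c + c\right) \left(Z - 1\right) = 2 c \left(-1 + Z\right)$)
$\left(Y{\left(-3,2 \right)} - 1\right) \left(-3 - 4\right) 215 = \left(2 \left(-3\right) \left(-1 + 2\right) - 1\right) \left(-3 - 4\right) 215 = \left(2 \left(-3\right) 1 - 1\right) \left(-7\right) 215 = \left(-6 - 1\right) \left(-7\right) 215 = \left(-7\right) \left(-7\right) 215 = 49 \cdot 215 = 10535$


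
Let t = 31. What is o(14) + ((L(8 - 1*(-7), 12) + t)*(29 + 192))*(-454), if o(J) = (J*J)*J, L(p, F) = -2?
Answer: -2906942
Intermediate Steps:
o(J) = J³ (o(J) = J²*J = J³)
o(14) + ((L(8 - 1*(-7), 12) + t)*(29 + 192))*(-454) = 14³ + ((-2 + 31)*(29 + 192))*(-454) = 2744 + (29*221)*(-454) = 2744 + 6409*(-454) = 2744 - 2909686 = -2906942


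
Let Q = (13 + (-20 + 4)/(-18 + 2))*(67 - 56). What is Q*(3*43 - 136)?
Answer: -1078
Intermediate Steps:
Q = 154 (Q = (13 - 16/(-16))*11 = (13 - 16*(-1/16))*11 = (13 + 1)*11 = 14*11 = 154)
Q*(3*43 - 136) = 154*(3*43 - 136) = 154*(129 - 136) = 154*(-7) = -1078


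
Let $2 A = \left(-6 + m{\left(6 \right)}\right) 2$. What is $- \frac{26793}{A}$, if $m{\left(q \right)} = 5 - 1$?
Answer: $\frac{26793}{2} \approx 13397.0$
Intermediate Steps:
$m{\left(q \right)} = 4$ ($m{\left(q \right)} = 5 - 1 = 4$)
$A = -2$ ($A = \frac{\left(-6 + 4\right) 2}{2} = \frac{\left(-2\right) 2}{2} = \frac{1}{2} \left(-4\right) = -2$)
$- \frac{26793}{A} = - \frac{26793}{-2} = \left(-26793\right) \left(- \frac{1}{2}\right) = \frac{26793}{2}$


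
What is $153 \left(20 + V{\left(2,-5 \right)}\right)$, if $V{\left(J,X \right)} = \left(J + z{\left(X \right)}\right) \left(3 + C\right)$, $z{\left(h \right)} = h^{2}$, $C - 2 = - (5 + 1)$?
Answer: $-1071$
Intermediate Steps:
$C = -4$ ($C = 2 - \left(5 + 1\right) = 2 - 6 = -4$)
$V{\left(J,X \right)} = - J - X^{2}$ ($V{\left(J,X \right)} = \left(J + X^{2}\right) \left(3 - 4\right) = \left(J + X^{2}\right) \left(-1\right) = - J - X^{2}$)
$153 \left(20 + V{\left(2,-5 \right)}\right) = 153 \left(20 - 27\right) = 153 \left(-7\right) = -1071$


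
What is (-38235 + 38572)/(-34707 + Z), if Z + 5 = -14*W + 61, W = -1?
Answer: -337/34637 ≈ -0.0097295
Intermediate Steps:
Z = 70 (Z = -5 + (-14*(-1) + 61) = -5 + (14 + 61) = -5 + 75 = 70)
(-38235 + 38572)/(-34707 + Z) = (-38235 + 38572)/(-34707 + 70) = 337/(-34637) = 337*(-1/34637) = -337/34637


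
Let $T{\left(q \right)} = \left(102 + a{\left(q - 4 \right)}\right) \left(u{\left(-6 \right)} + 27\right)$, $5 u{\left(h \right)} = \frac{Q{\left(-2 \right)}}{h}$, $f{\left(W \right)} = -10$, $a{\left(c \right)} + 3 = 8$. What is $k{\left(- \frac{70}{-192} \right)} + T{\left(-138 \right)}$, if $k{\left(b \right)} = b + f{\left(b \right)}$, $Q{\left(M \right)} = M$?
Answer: $\frac{1385519}{480} \approx 2886.5$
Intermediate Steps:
$a{\left(c \right)} = 5$ ($a{\left(c \right)} = -3 + 8 = 5$)
$u{\left(h \right)} = - \frac{2}{5 h}$ ($u{\left(h \right)} = \frac{\left(-2\right) \frac{1}{h}}{5} = - \frac{2}{5 h}$)
$k{\left(b \right)} = -10 + b$ ($k{\left(b \right)} = b - 10 = -10 + b$)
$T{\left(q \right)} = \frac{43442}{15}$ ($T{\left(q \right)} = \left(102 + 5\right) \left(- \frac{2}{5 \left(-6\right)} + 27\right) = 107 \left(\left(- \frac{2}{5}\right) \left(- \frac{1}{6}\right) + 27\right) = 107 \left(\frac{1}{15} + 27\right) = 107 \cdot \frac{406}{15} = \frac{43442}{15}$)
$k{\left(- \frac{70}{-192} \right)} + T{\left(-138 \right)} = \left(-10 - \frac{70}{-192}\right) + \frac{43442}{15} = \left(-10 - - \frac{35}{96}\right) + \frac{43442}{15} = \left(-10 + \frac{35}{96}\right) + \frac{43442}{15} = - \frac{925}{96} + \frac{43442}{15} = \frac{1385519}{480}$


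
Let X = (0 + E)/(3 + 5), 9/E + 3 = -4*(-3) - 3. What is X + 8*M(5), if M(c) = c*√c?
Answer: 3/16 + 40*√5 ≈ 89.630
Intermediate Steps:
E = 3/2 (E = 9/(-3 + (-4*(-3) - 3)) = 9/(-3 + (12 - 3)) = 9/(-3 + 9) = 9/6 = 9*(⅙) = 3/2 ≈ 1.5000)
M(c) = c^(3/2)
X = 3/16 (X = (0 + 3/2)/(3 + 5) = (3/2)/8 = (3/2)*(⅛) = 3/16 ≈ 0.18750)
X + 8*M(5) = 3/16 + 8*5^(3/2) = 3/16 + 8*(5*√5) = 3/16 + 40*√5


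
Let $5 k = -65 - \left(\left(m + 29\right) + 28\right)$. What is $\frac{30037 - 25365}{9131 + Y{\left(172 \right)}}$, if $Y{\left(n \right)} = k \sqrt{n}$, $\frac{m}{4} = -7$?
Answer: $\frac{1066500800}{2082859233} + \frac{4391680 \sqrt{43}}{2082859233} \approx 0.52586$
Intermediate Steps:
$m = -28$ ($m = 4 \left(-7\right) = -28$)
$k = - \frac{94}{5}$ ($k = \frac{-65 - \left(\left(-28 + 29\right) + 28\right)}{5} = \frac{-65 - \left(1 + 28\right)}{5} = \frac{-65 - 29}{5} = \frac{1}{5} \left(-94\right) = - \frac{94}{5} \approx -18.8$)
$Y{\left(n \right)} = - \frac{94 \sqrt{n}}{5}$
$\frac{30037 - 25365}{9131 + Y{\left(172 \right)}} = \frac{30037 - 25365}{9131 - \frac{94 \sqrt{172}}{5}} = \frac{30037 - 25365}{9131 - \frac{94 \cdot 2 \sqrt{43}}{5}} = \frac{4672}{9131 - \frac{188 \sqrt{43}}{5}}$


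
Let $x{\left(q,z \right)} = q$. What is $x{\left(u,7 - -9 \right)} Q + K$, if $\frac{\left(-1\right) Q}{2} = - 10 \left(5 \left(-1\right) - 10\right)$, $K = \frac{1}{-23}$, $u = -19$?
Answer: $\frac{131099}{23} \approx 5700.0$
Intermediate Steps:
$K = - \frac{1}{23} \approx -0.043478$
$Q = -300$ ($Q = - 2 \left(- 10 \left(5 \left(-1\right) - 10\right)\right) = - 2 \left(- 10 \left(-5 - 10\right)\right) = - 2 \left(\left(-10\right) \left(-15\right)\right) = \left(-2\right) 150 = -300$)
$x{\left(u,7 - -9 \right)} Q + K = \left(-19\right) \left(-300\right) - \frac{1}{23} = 5700 - \frac{1}{23} = \frac{131099}{23}$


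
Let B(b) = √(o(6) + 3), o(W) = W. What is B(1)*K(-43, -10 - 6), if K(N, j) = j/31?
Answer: -48/31 ≈ -1.5484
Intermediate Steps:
K(N, j) = j/31 (K(N, j) = j*(1/31) = j/31)
B(b) = 3 (B(b) = √(6 + 3) = √9 = 3)
B(1)*K(-43, -10 - 6) = 3*((-10 - 6)/31) = 3*((1/31)*(-16)) = 3*(-16/31) = -48/31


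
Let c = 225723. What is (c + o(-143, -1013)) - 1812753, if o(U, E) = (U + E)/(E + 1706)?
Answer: -1099812946/693 ≈ -1.5870e+6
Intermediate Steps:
o(U, E) = (E + U)/(1706 + E)
(c + o(-143, -1013)) - 1812753 = (225723 + (-1013 - 143)/(1706 - 1013)) - 1812753 = (225723 - 1156/693) - 1812753 = 156424883/693 - 1812753 = -1099812946/693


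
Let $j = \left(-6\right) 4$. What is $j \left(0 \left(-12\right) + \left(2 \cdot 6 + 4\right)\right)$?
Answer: $-384$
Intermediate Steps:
$j = -24$
$j \left(0 \left(-12\right) + \left(2 \cdot 6 + 4\right)\right) = - 24 \left(0 \left(-12\right) + \left(2 \cdot 6 + 4\right)\right) = - 24 \left(0 + \left(12 + 4\right)\right) = - 24 \left(0 + 16\right) = \left(-24\right) 16 = -384$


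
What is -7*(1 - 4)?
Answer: 21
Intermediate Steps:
-7*(1 - 4) = -7*(-3) = 21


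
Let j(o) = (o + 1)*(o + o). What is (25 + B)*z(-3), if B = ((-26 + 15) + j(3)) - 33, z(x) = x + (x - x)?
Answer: -15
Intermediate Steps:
z(x) = x (z(x) = x + 0 = x)
j(o) = 2*o*(1 + o) (j(o) = (1 + o)*(2*o) = 2*o*(1 + o))
B = -20 (B = ((-26 + 15) + 2*3*(1 + 3)) - 33 = (-11 + 2*3*4) - 33 = (-11 + 24) - 33 = 13 - 33 = -20)
(25 + B)*z(-3) = (25 - 20)*(-3) = 5*(-3) = -15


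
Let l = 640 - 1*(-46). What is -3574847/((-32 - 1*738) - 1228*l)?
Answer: 3574847/843178 ≈ 4.2397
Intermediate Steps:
l = 686 (l = 640 + 46 = 686)
-3574847/((-32 - 1*738) - 1228*l) = -3574847/((-32 - 1*738) - 1228*686) = -3574847/((-32 - 738) - 842408) = -3574847/(-770 - 842408) = -3574847/(-843178) = -3574847*(-1/843178) = 3574847/843178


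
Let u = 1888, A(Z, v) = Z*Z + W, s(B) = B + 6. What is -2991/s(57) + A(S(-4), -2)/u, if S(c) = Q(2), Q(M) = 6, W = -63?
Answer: -1882903/39648 ≈ -47.490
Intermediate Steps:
S(c) = 6
s(B) = 6 + B
A(Z, v) = -63 + Z**2 (A(Z, v) = Z*Z - 63 = Z**2 - 63 = -63 + Z**2)
-2991/s(57) + A(S(-4), -2)/u = -2991/(6 + 57) + (-63 + 6**2)/1888 = -2991/63 + (-63 + 36)*(1/1888) = -2991*1/63 - 27*1/1888 = -997/21 - 27/1888 = -1882903/39648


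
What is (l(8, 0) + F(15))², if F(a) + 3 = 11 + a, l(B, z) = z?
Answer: 529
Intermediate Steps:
F(a) = 8 + a (F(a) = -3 + (11 + a) = 8 + a)
(l(8, 0) + F(15))² = (0 + (8 + 15))² = (0 + 23)² = 23² = 529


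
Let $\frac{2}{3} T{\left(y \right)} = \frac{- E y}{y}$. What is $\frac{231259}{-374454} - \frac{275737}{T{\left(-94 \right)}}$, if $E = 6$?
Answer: $\frac{11472082363}{374454} \approx 30637.0$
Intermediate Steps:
$T{\left(y \right)} = -9$ ($T{\left(y \right)} = \frac{3 \frac{\left(-1\right) 6 y}{y}}{2} = \frac{3 \frac{\left(-6\right) y}{y}}{2} = \frac{3}{2} \left(-6\right) = -9$)
$\frac{231259}{-374454} - \frac{275737}{T{\left(-94 \right)}} = \frac{231259}{-374454} - \frac{275737}{-9} = 231259 \left(- \frac{1}{374454}\right) - - \frac{275737}{9} = - \frac{231259}{374454} + \frac{275737}{9} = \frac{11472082363}{374454}$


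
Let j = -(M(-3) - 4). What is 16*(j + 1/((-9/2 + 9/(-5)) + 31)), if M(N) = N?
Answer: 27824/247 ≈ 112.65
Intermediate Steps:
j = 7 (j = -(-3 - 4) = -1*(-7) = 7)
16*(j + 1/((-9/2 + 9/(-5)) + 31)) = 16*(7 + 1/((-9/2 + 9/(-5)) + 31)) = 16*(7 + 1/((-9*1/2 + 9*(-1/5)) + 31)) = 16*(7 + 1/((-9/2 - 9/5) + 31)) = 16*(7 + 1/(-63/10 + 31)) = 16*(7 + 1/(247/10)) = 16*(7 + 10/247) = 16*(1739/247) = 27824/247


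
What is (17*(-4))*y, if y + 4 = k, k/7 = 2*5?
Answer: -4488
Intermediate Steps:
k = 70 (k = 7*(2*5) = 7*10 = 70)
y = 66 (y = -4 + 70 = 66)
(17*(-4))*y = (17*(-4))*66 = -68*66 = -4488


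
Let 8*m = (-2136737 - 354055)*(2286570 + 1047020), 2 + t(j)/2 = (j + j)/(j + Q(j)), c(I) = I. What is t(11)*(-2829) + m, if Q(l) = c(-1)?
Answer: -5189549570208/5 ≈ -1.0379e+12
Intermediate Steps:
Q(l) = -1
t(j) = -4 + 4*j/(-1 + j) (t(j) = -4 + 2*((j + j)/(j - 1)) = -4 + 2*((2*j)/(-1 + j)) = -4 + 2*(2*j/(-1 + j)) = -4 + 4*j/(-1 + j))
m = -1037909912910 (m = ((-2136737 - 354055)*(2286570 + 1047020))/8 = (-2490792*3333590)/8 = (⅛)*(-8303279303280) = -1037909912910)
t(11)*(-2829) + m = (4/(-1 + 11))*(-2829) - 1037909912910 = (4/10)*(-2829) - 1037909912910 = (4*(⅒))*(-2829) - 1037909912910 = (⅖)*(-2829) - 1037909912910 = -5658/5 - 1037909912910 = -5189549570208/5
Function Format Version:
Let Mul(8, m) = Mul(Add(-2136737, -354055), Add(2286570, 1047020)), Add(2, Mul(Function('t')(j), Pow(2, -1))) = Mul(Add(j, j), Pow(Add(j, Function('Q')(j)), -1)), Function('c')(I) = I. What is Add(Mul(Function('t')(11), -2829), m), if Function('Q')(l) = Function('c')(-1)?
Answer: Rational(-5189549570208, 5) ≈ -1.0379e+12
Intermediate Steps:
Function('Q')(l) = -1
Function('t')(j) = Add(-4, Mul(4, j, Pow(Add(-1, j), -1))) (Function('t')(j) = Add(-4, Mul(2, Mul(Add(j, j), Pow(Add(j, -1), -1)))) = Add(-4, Mul(2, Mul(Mul(2, j), Pow(Add(-1, j), -1)))) = Add(-4, Mul(2, Mul(2, j, Pow(Add(-1, j), -1)))) = Add(-4, Mul(4, j, Pow(Add(-1, j), -1))))
m = -1037909912910 (m = Mul(Rational(1, 8), Mul(Add(-2136737, -354055), Add(2286570, 1047020))) = Mul(Rational(1, 8), Mul(-2490792, 3333590)) = Mul(Rational(1, 8), -8303279303280) = -1037909912910)
Add(Mul(Function('t')(11), -2829), m) = Add(Mul(Mul(4, Pow(Add(-1, 11), -1)), -2829), -1037909912910) = Add(Mul(Mul(4, Pow(10, -1)), -2829), -1037909912910) = Add(Mul(Mul(4, Rational(1, 10)), -2829), -1037909912910) = Add(Mul(Rational(2, 5), -2829), -1037909912910) = Add(Rational(-5658, 5), -1037909912910) = Rational(-5189549570208, 5)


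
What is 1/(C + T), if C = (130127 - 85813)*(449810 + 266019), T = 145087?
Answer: 1/31721391393 ≈ 3.1524e-11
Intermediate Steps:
C = 31721246306 (C = 44314*715829 = 31721246306)
1/(C + T) = 1/(31721246306 + 145087) = 1/31721391393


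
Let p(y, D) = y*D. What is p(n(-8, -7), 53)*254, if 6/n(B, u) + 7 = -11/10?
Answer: -269240/27 ≈ -9971.8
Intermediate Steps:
n(B, u) = -20/27 (n(B, u) = 6/(-7 - 11/10) = 6/(-81/10) = 6*(-10/81) = -20/27)
p(y, D) = D*y
p(n(-8, -7), 53)*254 = (53*(-20/27))*254 = -1060/27*254 = -269240/27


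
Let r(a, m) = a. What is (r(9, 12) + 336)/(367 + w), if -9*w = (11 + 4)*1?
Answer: 1035/1096 ≈ 0.94434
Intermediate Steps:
w = -5/3 (w = -(11 + 4)/9 = -5/3 ≈ -1.6667)
(r(9, 12) + 336)/(367 + w) = (9 + 336)/(367 - 5/3) = 345/(1096/3) = 345*(3/1096) = 1035/1096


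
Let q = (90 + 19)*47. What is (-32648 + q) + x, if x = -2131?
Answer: -29656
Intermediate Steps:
q = 5123 (q = 109*47 = 5123)
(-32648 + q) + x = (-32648 + 5123) - 2131 = -27525 - 2131 = -29656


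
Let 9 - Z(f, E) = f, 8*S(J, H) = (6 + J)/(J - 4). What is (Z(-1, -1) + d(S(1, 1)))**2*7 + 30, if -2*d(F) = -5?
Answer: 4495/4 ≈ 1123.8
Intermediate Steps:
S(J, H) = (6 + J)/(8*(-4 + J)) (S(J, H) = ((6 + J)/(J - 4))/8 = ((6 + J)/(-4 + J))/8 = (6 + J)/(8*(-4 + J)))
d(F) = 5/2 (d(F) = -1/2*(-5) = 5/2)
Z(f, E) = 9 - f
(Z(-1, -1) + d(S(1, 1)))**2*7 + 30 = ((9 - 1*(-1)) + 5/2)**2*7 + 30 = ((9 + 1) + 5/2)**2*7 + 30 = (10 + 5/2)**2*7 + 30 = (25/2)**2*7 + 30 = (625/4)*7 + 30 = 4375/4 + 30 = 4495/4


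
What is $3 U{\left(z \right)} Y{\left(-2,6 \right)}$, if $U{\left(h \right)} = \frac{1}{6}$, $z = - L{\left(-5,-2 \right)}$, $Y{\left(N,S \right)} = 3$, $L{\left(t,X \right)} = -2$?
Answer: $\frac{3}{2} \approx 1.5$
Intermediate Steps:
$z = 2$ ($z = \left(-1\right) \left(-2\right) = 2$)
$U{\left(h \right)} = \frac{1}{6}$
$3 U{\left(z \right)} Y{\left(-2,6 \right)} = 3 \cdot \frac{1}{6} \cdot 3 = \frac{1}{2} \cdot 3 = \frac{3}{2}$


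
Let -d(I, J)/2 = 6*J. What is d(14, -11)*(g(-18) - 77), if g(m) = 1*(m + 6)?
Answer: -11748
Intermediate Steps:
d(I, J) = -12*J
g(m) = 6 + m (g(m) = 1*(6 + m) = 6 + m)
d(14, -11)*(g(-18) - 77) = (-12*(-11))*((6 - 18) - 77) = 132*(-12 - 77) = 132*(-89) = -11748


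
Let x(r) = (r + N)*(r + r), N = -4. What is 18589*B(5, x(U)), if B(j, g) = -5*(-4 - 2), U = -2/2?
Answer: 557670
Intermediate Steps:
U = -1 (U = -2*½ = -1)
x(r) = 2*r*(-4 + r) (x(r) = (r - 4)*(r + r) = (-4 + r)*(2*r) = 2*r*(-4 + r))
B(j, g) = 30 (B(j, g) = -5*(-6) = 30)
18589*B(5, x(U)) = 18589*30 = 557670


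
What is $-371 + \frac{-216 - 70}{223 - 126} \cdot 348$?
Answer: $- \frac{135515}{97} \approx -1397.1$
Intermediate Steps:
$-371 + \frac{-216 - 70}{223 - 126} \cdot 348 = -371 + - \frac{286}{97} \cdot 348 = -371 + \left(-286\right) \frac{1}{97} \cdot 348 = -371 - \frac{99528}{97} = - \frac{135515}{97}$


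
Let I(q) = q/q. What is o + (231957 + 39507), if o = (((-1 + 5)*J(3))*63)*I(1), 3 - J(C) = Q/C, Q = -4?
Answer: 272556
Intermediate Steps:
I(q) = 1
J(C) = 3 + 4/C (J(C) = 3 - (-4)/C = 3 + 4/C)
o = 1092 (o = (((-1 + 5)*(3 + 4/3))*63)*1 = ((4*(3 + 4*(⅓)))*63)*1 = ((4*(3 + 4/3))*63)*1 = ((4*(13/3))*63)*1 = ((52/3)*63)*1 = 1092*1 = 1092)
o + (231957 + 39507) = 1092 + (231957 + 39507) = 1092 + 271464 = 272556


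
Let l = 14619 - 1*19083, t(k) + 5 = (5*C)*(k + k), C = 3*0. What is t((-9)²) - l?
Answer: 4459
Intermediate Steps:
C = 0
t(k) = -5 (t(k) = -5 + (5*0)*(k + k) = -5 + 0*(2*k) = -5 + 0 = -5)
l = -4464 (l = 14619 - 19083 = -4464)
t((-9)²) - l = -5 - 1*(-4464) = -5 + 4464 = 4459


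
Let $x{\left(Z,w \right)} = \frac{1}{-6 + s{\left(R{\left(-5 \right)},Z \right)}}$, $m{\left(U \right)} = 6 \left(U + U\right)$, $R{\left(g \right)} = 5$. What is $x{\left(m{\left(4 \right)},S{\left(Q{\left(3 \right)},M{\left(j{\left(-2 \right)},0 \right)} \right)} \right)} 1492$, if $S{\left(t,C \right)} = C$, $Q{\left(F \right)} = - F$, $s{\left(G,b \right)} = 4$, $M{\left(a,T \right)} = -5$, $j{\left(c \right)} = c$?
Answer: $-746$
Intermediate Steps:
$m{\left(U \right)} = 12 U$ ($m{\left(U \right)} = 6 \cdot 2 U = 12 U$)
$x{\left(Z,w \right)} = - \frac{1}{2}$ ($x{\left(Z,w \right)} = \frac{1}{-6 + 4} = \frac{1}{-2} = - \frac{1}{2}$)
$x{\left(m{\left(4 \right)},S{\left(Q{\left(3 \right)},M{\left(j{\left(-2 \right)},0 \right)} \right)} \right)} 1492 = \left(- \frac{1}{2}\right) 1492 = -746$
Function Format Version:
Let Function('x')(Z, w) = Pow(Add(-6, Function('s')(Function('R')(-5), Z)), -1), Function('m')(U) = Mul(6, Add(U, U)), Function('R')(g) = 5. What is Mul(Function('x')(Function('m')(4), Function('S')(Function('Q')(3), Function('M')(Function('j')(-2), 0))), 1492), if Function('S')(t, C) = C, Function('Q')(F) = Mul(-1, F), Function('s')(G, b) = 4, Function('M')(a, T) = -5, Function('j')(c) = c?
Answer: -746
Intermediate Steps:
Function('m')(U) = Mul(12, U) (Function('m')(U) = Mul(6, Mul(2, U)) = Mul(12, U))
Function('x')(Z, w) = Rational(-1, 2) (Function('x')(Z, w) = Pow(Add(-6, 4), -1) = Pow(-2, -1) = Rational(-1, 2))
Mul(Function('x')(Function('m')(4), Function('S')(Function('Q')(3), Function('M')(Function('j')(-2), 0))), 1492) = Mul(Rational(-1, 2), 1492) = -746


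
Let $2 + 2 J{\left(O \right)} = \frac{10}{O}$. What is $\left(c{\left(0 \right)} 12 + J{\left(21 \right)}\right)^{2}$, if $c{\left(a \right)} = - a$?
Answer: $\frac{256}{441} \approx 0.5805$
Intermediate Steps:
$J{\left(O \right)} = -1 + \frac{5}{O}$ ($J{\left(O \right)} = -1 + \frac{10 \frac{1}{O}}{2} = -1 + \frac{5}{O}$)
$\left(c{\left(0 \right)} 12 + J{\left(21 \right)}\right)^{2} = \left(\left(-1\right) 0 \cdot 12 + \frac{5 - 21}{21}\right)^{2} = \left(0 \cdot 12 + \frac{5 - 21}{21}\right)^{2} = \left(0 + \frac{1}{21} \left(-16\right)\right)^{2} = \left(0 - \frac{16}{21}\right)^{2} = \left(- \frac{16}{21}\right)^{2} = \frac{256}{441}$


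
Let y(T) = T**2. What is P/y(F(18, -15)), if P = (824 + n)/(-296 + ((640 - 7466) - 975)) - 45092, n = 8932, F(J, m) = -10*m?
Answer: -6085328/3036375 ≈ -2.0041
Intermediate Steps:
P = -121706560/2699 (P = (824 + 8932)/(-296 + ((640 - 7466) - 975)) - 45092 = 9756/(-296 + (-6826 - 975)) - 45092 = 9756/(-296 - 7801) - 45092 = 9756/(-8097) - 45092 = 9756*(-1/8097) - 45092 = -3252/2699 - 45092 = -121706560/2699 ≈ -45093.)
P/y(F(18, -15)) = -121706560/(2699*((-10*(-15))**2)) = -121706560/(2699*(150**2)) = -121706560/2699/22500 = -121706560/2699*1/22500 = -6085328/3036375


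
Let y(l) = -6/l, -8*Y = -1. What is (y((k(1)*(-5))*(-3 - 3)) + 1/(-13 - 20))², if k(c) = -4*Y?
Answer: 3721/27225 ≈ 0.13668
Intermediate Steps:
Y = ⅛ (Y = -⅛*(-1) = ⅛ ≈ 0.12500)
k(c) = -½ (k(c) = -4*⅛ = -½)
(y((k(1)*(-5))*(-3 - 3)) + 1/(-13 - 20))² = (-6*2/(5*(-3 - 3)) + 1/(-13 - 20))² = (-6/((5/2)*(-6)) + 1/(-33))² = (-6/(-15) - 1/33)² = (-6*(-1/15) - 1/33)² = (⅖ - 1/33)² = (61/165)² = 3721/27225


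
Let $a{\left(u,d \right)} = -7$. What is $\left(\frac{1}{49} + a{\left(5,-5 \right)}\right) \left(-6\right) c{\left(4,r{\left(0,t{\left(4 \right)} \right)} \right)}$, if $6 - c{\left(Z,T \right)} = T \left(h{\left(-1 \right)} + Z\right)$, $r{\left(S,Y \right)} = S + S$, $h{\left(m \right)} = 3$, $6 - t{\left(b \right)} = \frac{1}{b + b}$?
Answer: $\frac{12312}{49} \approx 251.27$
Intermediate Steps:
$t{\left(b \right)} = 6 - \frac{1}{2 b}$ ($t{\left(b \right)} = 6 - \frac{1}{b + b} = 6 - \frac{1}{2 b}$)
$r{\left(S,Y \right)} = 2 S$
$c{\left(Z,T \right)} = 6 - T \left(3 + Z\right)$
$\left(\frac{1}{49} + a{\left(5,-5 \right)}\right) \left(-6\right) c{\left(4,r{\left(0,t{\left(4 \right)} \right)} \right)} = \left(\frac{1}{49} - 7\right) \left(-6\right) \left(6 - 3 \cdot 2 \cdot 0 - 2 \cdot 0 \cdot 4\right) = \left(\frac{1}{49} - 7\right) \left(-6\right) \left(6 - 0 - 0 \cdot 4\right) = \left(- \frac{342}{49}\right) \left(-6\right) \left(6 + 0 + 0\right) = \frac{2052}{49} \cdot 6 = \frac{12312}{49}$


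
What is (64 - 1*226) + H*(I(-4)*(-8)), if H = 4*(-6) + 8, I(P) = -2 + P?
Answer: -930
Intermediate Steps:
H = -16 (H = -24 + 8 = -16)
(64 - 1*226) + H*(I(-4)*(-8)) = (64 - 1*226) - 16*(-2 - 4)*(-8) = (64 - 226) - (-96)*(-8) = -162 - 16*48 = -162 - 768 = -930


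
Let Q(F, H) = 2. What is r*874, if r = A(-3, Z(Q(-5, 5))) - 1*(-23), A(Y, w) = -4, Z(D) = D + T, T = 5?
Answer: 16606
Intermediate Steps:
Z(D) = 5 + D (Z(D) = D + 5 = 5 + D)
r = 19 (r = -4 - 1*(-23) = -4 + 23 = 19)
r*874 = 19*874 = 16606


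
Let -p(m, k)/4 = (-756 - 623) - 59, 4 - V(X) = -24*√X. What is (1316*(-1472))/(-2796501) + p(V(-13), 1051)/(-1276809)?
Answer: 35612864264/51747791961 ≈ 0.68820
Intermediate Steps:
V(X) = 4 + 24*√X (V(X) = 4 - (-24)*√X = 4 + 24*√X)
p(m, k) = 5752 (p(m, k) = -4*((-756 - 623) - 59) = -4*(-1379 - 59) = -4*(-1438) = 5752)
(1316*(-1472))/(-2796501) + p(V(-13), 1051)/(-1276809) = (1316*(-1472))/(-2796501) + 5752/(-1276809) = -1937152*(-1/2796501) + 5752*(-1/1276809) = 84224/121587 - 5752/1276809 = 35612864264/51747791961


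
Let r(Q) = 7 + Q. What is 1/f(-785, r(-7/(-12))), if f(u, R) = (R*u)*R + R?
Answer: -144/6499493 ≈ -2.2156e-5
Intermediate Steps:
f(u, R) = R + u*R**2 (f(u, R) = u*R**2 + R = R + u*R**2)
1/f(-785, r(-7/(-12))) = 1/((7 - 7/(-12))*(1 + (7 - 7/(-12))*(-785))) = 1/((7 - 7*(-1/12))*(1 + (7 - 7*(-1/12))*(-785))) = 1/((7 + 7/12)*(1 + (7 + 7/12)*(-785))) = 1/(91*(1 + (91/12)*(-785))/12) = 1/(91*(1 - 71435/12)/12) = 1/((91/12)*(-71423/12)) = 1/(-6499493/144) = -144/6499493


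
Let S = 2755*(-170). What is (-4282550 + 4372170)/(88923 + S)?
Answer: -89620/379427 ≈ -0.23620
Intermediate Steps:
S = -468350
(-4282550 + 4372170)/(88923 + S) = (-4282550 + 4372170)/(88923 - 468350) = 89620/(-379427) = 89620*(-1/379427) = -89620/379427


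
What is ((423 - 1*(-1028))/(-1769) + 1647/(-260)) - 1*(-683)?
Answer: 310848217/459940 ≈ 675.84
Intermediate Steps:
((423 - 1*(-1028))/(-1769) + 1647/(-260)) - 1*(-683) = ((423 + 1028)*(-1/1769) + 1647*(-1/260)) + 683 = (1451*(-1/1769) - 1647/260) + 683 = (-1451/1769 - 1647/260) + 683 = -3290803/459940 + 683 = 310848217/459940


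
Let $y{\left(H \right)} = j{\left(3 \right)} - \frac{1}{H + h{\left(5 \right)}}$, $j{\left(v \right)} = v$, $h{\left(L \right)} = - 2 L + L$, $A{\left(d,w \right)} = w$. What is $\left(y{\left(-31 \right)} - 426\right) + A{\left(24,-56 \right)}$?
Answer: $- \frac{17243}{36} \approx -478.97$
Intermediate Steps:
$h{\left(L \right)} = - L$
$y{\left(H \right)} = 3 - \frac{1}{-5 + H}$ ($y{\left(H \right)} = 3 - \frac{1}{H - 5} = 3 - \frac{1}{-5 + H}$)
$\left(y{\left(-31 \right)} - 426\right) + A{\left(24,-56 \right)} = \left(\frac{-16 + 3 \left(-31\right)}{-5 - 31} - 426\right) - 56 = \left(\frac{-16 - 93}{-36} - 426\right) - 56 = \left(\left(- \frac{1}{36}\right) \left(-109\right) - 426\right) - 56 = \left(\frac{109}{36} - 426\right) - 56 = - \frac{15227}{36} - 56 = - \frac{17243}{36}$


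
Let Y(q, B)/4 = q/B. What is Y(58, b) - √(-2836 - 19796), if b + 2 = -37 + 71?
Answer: 29/4 - 2*I*√5658 ≈ 7.25 - 150.44*I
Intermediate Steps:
b = 32 (b = -2 + (-37 + 71) = -2 + 34 = 32)
Y(q, B) = 4*q/B (Y(q, B) = 4*(q/B) = 4*q/B)
Y(58, b) - √(-2836 - 19796) = 4*58/32 - √(-2836 - 19796) = 4*58*(1/32) - √(-22632) = 29/4 - 2*I*√5658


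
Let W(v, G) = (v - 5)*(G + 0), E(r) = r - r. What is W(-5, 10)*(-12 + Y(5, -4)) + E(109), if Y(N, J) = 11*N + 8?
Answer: -5100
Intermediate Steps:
E(r) = 0
Y(N, J) = 8 + 11*N
W(v, G) = G*(-5 + v) (W(v, G) = (-5 + v)*G = G*(-5 + v))
W(-5, 10)*(-12 + Y(5, -4)) + E(109) = (10*(-5 - 5))*(-12 + (8 + 11*5)) + 0 = (10*(-10))*(-12 + (8 + 55)) + 0 = -100*(-12 + 63) + 0 = -100*51 + 0 = -5100 + 0 = -5100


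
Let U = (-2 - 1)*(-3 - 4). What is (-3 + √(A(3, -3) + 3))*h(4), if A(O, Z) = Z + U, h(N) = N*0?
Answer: 0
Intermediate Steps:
h(N) = 0
U = 21 (U = -3*(-7) = 21)
A(O, Z) = 21 + Z (A(O, Z) = Z + 21 = 21 + Z)
(-3 + √(A(3, -3) + 3))*h(4) = (-3 + √((21 - 3) + 3))*0 = (-3 + √(18 + 3))*0 = (-3 + √21)*0 = 0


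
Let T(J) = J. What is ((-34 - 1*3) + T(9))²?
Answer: 784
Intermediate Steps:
((-34 - 1*3) + T(9))² = ((-34 - 1*3) + 9)² = ((-34 - 3) + 9)² = (-37 + 9)² = (-28)² = 784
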